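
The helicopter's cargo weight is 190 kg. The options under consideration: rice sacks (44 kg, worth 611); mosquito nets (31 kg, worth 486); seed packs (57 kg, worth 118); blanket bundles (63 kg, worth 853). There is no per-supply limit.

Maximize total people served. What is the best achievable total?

Ranking by ratio (people served/kg): mosquito nets 15.68, rice sacks 13.89, blanket bundles 13.54, seed packs 2.07.
Taking 6×mosquito nets: 186 kg used, 2916 in people served.
Nothing else within 190 kg beats 2916.

2916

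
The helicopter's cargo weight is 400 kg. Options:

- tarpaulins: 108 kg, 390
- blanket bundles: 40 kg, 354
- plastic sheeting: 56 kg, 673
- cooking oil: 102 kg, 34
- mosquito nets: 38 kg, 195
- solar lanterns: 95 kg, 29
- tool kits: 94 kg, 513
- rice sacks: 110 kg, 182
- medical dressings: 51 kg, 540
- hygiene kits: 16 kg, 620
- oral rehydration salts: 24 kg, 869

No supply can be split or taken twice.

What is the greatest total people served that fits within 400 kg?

Taking the top-ratio supplies first gives blanket bundles + plastic sheeting + mosquito nets + tool kits + medical dressings + hygiene kits + oral rehydration salts for 3764 (319 kg).
The 38 kg tied up in mosquito nets is better spent on tarpaulins — total rises to 3959 (389 kg).
That's the maximum — no swap from here does better than 3959.

3959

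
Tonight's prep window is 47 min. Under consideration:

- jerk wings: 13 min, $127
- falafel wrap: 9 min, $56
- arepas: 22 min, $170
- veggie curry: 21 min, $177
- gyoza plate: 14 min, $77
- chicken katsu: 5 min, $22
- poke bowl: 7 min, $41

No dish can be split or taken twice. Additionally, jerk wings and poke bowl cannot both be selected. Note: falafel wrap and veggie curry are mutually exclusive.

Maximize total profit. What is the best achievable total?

353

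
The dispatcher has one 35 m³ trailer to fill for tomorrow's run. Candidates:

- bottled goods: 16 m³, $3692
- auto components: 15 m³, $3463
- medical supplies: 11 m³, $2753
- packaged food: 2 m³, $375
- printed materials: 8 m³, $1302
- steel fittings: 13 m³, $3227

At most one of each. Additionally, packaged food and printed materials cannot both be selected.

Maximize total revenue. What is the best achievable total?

7747

Taking bottled goods + medical supplies + printed materials: 35 m³ used, 7747 in revenue.
Nothing else feasible within 35 m³ beats 7747.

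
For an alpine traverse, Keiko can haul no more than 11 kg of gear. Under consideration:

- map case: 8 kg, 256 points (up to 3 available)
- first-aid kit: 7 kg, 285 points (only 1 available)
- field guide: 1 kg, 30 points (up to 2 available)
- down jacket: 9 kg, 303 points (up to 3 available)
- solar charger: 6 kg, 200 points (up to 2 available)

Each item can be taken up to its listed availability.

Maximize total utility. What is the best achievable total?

363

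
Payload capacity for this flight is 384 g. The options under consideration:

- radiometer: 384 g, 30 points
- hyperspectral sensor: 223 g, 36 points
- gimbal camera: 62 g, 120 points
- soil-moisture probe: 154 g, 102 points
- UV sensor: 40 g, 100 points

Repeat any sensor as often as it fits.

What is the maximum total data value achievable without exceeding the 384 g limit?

Filling by ratio: 9×UV sensor for 900, with 24 g left unused.
The 40 g tied up in UV sensor is better spent on gimbal camera — total rises to 920 (382 g).
That's the maximum — no swap from here does better than 920.

920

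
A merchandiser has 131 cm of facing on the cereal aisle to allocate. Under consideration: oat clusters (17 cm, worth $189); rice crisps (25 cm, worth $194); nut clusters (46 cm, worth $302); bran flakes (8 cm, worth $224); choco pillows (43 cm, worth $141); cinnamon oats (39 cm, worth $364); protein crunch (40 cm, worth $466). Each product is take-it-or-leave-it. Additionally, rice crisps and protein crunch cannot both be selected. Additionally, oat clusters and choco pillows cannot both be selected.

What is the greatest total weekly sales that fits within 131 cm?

Best packing: oat clusters + bran flakes + cinnamon oats + protein crunch — 104 cm, 1243 total.
That's the maximum — no feasible swap from here does better than 1243.

1243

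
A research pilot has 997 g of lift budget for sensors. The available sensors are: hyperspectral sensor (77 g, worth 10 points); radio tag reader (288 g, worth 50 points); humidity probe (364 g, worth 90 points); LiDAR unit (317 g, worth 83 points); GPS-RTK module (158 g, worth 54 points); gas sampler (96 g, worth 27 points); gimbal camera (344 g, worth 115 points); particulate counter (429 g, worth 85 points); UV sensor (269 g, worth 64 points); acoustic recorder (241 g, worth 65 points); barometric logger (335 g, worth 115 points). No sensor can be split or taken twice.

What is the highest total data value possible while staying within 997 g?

Taking the top-ratio sensors first gives GPS-RTK module + gas sampler + gimbal camera + barometric logger for 311 (933 g).
The 254 g tied up in GPS-RTK module and gas sampler is better spent on LiDAR unit — total rises to 313 (996 g).

313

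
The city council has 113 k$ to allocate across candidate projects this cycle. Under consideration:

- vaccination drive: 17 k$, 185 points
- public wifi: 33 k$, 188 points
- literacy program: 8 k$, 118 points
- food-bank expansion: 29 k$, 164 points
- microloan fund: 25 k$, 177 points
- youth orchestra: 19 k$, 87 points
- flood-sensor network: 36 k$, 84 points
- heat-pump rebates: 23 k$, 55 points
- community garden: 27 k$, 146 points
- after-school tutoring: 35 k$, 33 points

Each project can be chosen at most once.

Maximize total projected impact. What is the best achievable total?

The ratio ordering already packs tightly: vaccination drive + public wifi + literacy program + food-bank expansion + microloan fund, 112 k$, 832.
That's the maximum — no swap from here does better than 832.

832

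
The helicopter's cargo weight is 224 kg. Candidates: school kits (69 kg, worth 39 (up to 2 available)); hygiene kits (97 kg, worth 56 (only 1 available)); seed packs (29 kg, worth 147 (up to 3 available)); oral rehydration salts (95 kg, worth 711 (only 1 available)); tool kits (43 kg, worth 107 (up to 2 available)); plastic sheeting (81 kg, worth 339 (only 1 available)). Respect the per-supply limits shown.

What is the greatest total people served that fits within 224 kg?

1197

Density check — oral rehydration salts 7.48, seed packs 5.07, plastic sheeting 4.19 are the best per kg.
Greedy by ratio would take 3×seed packs + oral rehydration salts: 182 kg used, total 1152.
The 58 kg tied up in 2×seed packs is better spent on plastic sheeting — total rises to 1197 (205 kg).
No other feasible combination exceeds 1197.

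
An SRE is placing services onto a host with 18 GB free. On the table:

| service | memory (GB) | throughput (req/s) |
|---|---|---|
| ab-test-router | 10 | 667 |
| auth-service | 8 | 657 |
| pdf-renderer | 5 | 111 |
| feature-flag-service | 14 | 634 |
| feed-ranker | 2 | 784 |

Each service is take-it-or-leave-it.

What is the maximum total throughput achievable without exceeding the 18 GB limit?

By throughput per GB: feed-ranker 392.00, auth-service 82.12, ab-test-router 66.70, feature-flag-service 45.29 lead.
Filling by ratio: auth-service + pdf-renderer + feed-ranker for 1552, with 3 GB left unused.
Dropping auth-service frees 8 GB; slotting in ab-test-router (10 GB) lifts the total to 1562 at 17 GB.
An exhaustive check of the 32 subsets confirms 1562.

1562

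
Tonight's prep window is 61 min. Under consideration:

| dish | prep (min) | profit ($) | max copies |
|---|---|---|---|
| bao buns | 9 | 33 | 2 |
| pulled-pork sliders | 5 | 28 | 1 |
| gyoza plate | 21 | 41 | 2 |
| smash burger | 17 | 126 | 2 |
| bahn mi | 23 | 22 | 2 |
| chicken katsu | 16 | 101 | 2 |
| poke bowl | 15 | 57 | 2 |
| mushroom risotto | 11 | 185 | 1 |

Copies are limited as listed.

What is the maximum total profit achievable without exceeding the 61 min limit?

Density check — mushroom risotto 16.82, smash burger 7.41, chicken katsu 6.31 are the best per min.
Taking 2×smash burger + chicken katsu + mushroom risotto: 61 min used, 538 in profit.

538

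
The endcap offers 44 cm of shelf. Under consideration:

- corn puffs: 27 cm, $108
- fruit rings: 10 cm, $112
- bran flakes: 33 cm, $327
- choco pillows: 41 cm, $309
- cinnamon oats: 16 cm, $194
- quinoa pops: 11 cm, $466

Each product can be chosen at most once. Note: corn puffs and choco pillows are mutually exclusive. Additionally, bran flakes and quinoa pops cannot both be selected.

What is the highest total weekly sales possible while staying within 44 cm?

772

Taking fruit rings + cinnamon oats + quinoa pops: 37 cm used, 772 in weekly sales.
The spare 7 cm is too small for any remaining product, and no feasible exchange beats 772.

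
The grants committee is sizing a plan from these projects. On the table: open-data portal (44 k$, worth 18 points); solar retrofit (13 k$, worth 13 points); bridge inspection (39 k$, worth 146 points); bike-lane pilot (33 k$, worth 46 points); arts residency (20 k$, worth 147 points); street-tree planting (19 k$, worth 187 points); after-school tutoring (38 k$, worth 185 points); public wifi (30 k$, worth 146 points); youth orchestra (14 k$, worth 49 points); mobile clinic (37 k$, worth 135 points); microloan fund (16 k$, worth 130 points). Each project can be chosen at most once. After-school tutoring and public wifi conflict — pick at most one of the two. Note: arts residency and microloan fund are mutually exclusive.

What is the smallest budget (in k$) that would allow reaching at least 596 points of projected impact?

102

Need the lightest bundle worth ≥ 596.
street-tree planting + public wifi + mobile clinic + microloan fund: 598 projected impact at 102 k$.
Below 102 k$ the best achievable stays under 596.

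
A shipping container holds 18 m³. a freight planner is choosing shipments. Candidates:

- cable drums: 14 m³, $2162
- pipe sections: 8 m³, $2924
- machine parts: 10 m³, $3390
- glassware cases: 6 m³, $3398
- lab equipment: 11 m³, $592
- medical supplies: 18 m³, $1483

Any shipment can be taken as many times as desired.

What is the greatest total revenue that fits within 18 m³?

10194

3×glassware cases uses 18 of the 18 m³ and totals 10194.
Nothing else within 18 m³ beats 10194.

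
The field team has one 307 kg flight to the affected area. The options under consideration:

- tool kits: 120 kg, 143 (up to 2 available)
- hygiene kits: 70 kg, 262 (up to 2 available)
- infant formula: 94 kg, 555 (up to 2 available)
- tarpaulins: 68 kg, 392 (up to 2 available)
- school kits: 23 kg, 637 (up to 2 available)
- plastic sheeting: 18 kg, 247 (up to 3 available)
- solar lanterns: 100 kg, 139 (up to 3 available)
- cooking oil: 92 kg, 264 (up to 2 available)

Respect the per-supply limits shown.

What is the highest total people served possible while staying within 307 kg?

3125

Density check — school kits 27.70, plastic sheeting 13.72, infant formula 5.90, tarpaulins 5.76 are the best per kg.
Taking 2×infant formula + 2×school kits + 3×plastic sheeting: 288 kg used, 3125 in people served.
That's the maximum — no swap from here does better than 3125.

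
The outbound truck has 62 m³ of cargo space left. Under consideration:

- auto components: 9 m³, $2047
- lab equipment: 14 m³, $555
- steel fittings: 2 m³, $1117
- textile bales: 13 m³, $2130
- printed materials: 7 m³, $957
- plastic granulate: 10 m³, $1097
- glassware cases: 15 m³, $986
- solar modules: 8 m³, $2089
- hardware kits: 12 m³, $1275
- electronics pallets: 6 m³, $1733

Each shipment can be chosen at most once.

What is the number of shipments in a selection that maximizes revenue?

7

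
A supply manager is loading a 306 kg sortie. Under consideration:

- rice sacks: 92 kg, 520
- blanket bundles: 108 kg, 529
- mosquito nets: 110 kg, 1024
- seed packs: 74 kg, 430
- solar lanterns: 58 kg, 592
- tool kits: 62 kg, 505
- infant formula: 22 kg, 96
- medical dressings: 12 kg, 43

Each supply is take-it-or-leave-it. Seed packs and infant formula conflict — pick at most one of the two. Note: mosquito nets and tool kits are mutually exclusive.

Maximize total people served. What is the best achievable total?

2275

Best packing: rice sacks + mosquito nets + solar lanterns + infant formula + medical dressings — 294 kg, 2275 total.
The spare 12 kg is too small for any remaining supply, and no feasible exchange beats 2275.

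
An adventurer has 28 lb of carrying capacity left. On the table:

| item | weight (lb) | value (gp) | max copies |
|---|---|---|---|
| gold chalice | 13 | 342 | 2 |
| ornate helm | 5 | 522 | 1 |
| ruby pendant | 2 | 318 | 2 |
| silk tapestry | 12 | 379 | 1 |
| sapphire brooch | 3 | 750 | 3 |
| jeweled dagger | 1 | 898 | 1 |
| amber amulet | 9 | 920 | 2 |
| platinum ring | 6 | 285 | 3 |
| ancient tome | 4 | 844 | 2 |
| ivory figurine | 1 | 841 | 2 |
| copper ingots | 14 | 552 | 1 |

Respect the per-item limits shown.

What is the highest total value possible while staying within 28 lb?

7358

Filling by ratio: 2×ruby pendant + 3×sapphire brooch + jeweled dagger + 2×ancient tome + 2×ivory figurine for 7154, with 4 lb left unused.
Dropping ruby pendant frees 2 lb; slotting in ornate helm (5 lb) lifts the total to 7358 at 27 lb.
The spare 1 lb is too small for any remaining item, and no exchange beats 7358.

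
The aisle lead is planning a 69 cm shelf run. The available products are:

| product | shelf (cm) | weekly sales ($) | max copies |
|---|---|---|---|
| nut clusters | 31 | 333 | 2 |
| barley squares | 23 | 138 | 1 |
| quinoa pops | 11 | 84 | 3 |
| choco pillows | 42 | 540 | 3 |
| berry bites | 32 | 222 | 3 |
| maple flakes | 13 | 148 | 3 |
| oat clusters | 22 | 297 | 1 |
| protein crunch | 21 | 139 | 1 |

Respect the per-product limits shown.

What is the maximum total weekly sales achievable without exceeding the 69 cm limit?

837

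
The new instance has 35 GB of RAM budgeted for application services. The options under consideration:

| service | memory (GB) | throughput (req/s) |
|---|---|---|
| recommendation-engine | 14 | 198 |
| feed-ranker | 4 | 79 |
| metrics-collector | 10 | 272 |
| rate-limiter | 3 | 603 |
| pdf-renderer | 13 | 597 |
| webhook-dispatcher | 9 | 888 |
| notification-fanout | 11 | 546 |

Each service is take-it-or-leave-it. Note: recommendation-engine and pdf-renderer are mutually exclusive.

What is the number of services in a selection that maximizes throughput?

4

The maximum throughput within 35 GB is 2360.
For example metrics-collector + rate-limiter + pdf-renderer + webhook-dispatcher achieves it, using 35 GB.
Every optimal selection uses 4 services.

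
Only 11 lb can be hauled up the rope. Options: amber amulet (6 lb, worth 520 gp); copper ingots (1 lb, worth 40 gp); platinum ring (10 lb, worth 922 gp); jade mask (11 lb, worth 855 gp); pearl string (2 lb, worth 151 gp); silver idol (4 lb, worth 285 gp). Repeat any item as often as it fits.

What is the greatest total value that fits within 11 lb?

Ranking by ratio (value/lb): platinum ring 92.20, amber amulet 86.67, jade mask 77.73, pearl string 75.50.
Best packing: copper ingots + platinum ring — 11 lb, 962 total.
Nothing else within 11 lb beats 962.

962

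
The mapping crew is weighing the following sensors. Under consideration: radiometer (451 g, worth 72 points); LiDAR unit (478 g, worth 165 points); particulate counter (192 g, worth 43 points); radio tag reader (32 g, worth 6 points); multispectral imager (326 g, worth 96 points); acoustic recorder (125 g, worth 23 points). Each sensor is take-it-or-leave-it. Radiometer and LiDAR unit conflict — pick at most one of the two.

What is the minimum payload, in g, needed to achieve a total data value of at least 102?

358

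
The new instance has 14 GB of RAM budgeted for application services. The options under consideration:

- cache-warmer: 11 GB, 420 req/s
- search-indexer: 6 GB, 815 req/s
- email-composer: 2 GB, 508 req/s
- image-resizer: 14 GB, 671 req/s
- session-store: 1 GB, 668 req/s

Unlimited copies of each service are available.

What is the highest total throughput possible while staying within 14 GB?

Ranking by ratio (throughput/GB): session-store 668.00, email-composer 254.00, search-indexer 135.83.
Taking 14×session-store: 14 GB used, 9352 in throughput.
That's the maximum — no swap from here does better than 9352.

9352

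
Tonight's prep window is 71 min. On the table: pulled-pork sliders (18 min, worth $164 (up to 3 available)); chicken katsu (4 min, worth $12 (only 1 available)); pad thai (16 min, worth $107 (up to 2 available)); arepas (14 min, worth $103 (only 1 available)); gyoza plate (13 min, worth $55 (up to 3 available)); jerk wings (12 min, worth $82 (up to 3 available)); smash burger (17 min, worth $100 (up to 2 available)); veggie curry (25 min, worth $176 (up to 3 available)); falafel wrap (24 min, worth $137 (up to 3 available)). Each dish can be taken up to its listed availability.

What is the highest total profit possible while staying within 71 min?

By profit per min: pulled-pork sliders 9.11, arepas 7.36, veggie curry 7.04, jerk wings 6.83 lead.
Filling by ratio: 3×pulled-pork sliders + arepas for 595, with 3 min left unused.
Replace arepas with pad thai: the trade gains 4 net, giving 599 at 70 min.

599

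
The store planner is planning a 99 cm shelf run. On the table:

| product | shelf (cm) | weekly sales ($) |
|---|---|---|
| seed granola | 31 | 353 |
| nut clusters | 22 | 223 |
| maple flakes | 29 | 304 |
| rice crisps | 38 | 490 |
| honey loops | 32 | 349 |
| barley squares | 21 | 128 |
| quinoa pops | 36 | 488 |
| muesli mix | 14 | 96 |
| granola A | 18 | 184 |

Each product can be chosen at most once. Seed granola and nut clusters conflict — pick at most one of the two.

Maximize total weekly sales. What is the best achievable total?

Ranking by ratio (weekly sales/cm): quinoa pops 13.56, rice crisps 12.89, seed granola 11.39.
Greedy by ratio would take rice crisps + quinoa pops + granola A: 92 cm used, total 1162.
Replace granola A with nut clusters: the trade gains 39 net, giving 1201 at 96 cm.
Runner-up seed granola + honey loops + quinoa pops tops out at 1190.

1201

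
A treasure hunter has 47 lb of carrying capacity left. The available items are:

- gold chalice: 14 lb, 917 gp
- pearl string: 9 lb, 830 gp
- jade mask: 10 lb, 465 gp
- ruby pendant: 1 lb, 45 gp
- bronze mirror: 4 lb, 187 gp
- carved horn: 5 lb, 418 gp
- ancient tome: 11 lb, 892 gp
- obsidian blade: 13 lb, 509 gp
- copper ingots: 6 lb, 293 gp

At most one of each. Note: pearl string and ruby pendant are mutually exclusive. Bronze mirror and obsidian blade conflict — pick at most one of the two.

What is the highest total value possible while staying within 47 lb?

By value per lb: pearl string 92.22, carved horn 83.60, ancient tome 81.09, gold chalice 65.50 lead.
Gold chalice + pearl string + carved horn + ancient tome + copper ingots uses 45 of the 47 lb and totals 3350.

3350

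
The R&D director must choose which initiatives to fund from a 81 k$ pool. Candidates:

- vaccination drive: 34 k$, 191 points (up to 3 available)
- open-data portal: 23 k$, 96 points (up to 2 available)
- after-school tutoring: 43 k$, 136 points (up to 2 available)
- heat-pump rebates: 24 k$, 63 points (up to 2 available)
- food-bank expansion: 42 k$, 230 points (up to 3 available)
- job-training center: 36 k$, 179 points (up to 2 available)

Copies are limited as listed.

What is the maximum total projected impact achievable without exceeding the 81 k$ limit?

421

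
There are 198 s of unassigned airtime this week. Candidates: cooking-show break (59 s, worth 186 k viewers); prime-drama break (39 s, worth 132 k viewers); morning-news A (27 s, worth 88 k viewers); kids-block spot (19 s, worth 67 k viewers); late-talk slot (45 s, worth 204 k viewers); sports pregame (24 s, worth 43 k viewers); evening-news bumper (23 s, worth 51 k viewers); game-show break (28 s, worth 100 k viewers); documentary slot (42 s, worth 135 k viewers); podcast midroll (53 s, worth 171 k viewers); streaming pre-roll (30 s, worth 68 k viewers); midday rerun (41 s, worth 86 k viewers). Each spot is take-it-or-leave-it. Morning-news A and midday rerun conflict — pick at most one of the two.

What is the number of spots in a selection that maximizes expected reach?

The maximum expected reach within 198 s is 710.
For example cooking-show break + prime-drama break + morning-news A + late-talk slot + game-show break achieves it, using 198 s.
Any selection reaching 710 contains exactly 5 spots.

5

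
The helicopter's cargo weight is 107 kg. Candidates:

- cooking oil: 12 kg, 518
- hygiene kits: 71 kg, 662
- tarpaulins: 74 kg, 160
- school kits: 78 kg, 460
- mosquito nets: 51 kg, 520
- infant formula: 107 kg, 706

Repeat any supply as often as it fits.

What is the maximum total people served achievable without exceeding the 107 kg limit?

4144

Best packing: 8×cooking oil — 96 kg, 4144 total.
Nothing else within 107 kg beats 4144.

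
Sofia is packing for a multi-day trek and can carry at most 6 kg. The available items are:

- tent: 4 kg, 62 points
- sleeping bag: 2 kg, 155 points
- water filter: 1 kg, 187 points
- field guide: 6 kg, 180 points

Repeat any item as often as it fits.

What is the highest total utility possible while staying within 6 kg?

1122

Taking 6×water filter: 6 kg used, 1122 in utility.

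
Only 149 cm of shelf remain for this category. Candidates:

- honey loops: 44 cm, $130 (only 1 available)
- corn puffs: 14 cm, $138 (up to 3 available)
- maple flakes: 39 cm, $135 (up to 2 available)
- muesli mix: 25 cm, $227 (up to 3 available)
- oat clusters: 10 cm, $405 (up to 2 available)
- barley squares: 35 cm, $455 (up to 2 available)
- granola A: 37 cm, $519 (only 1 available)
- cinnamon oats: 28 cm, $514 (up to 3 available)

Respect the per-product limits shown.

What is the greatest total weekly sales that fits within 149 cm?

2871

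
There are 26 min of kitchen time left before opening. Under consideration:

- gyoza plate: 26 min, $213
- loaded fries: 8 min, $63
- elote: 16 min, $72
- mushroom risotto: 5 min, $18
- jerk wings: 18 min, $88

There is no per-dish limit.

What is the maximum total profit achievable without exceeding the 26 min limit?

Gyoza plate uses 26 of the 26 min and totals 213.
Every other selection either busts 26 min or fails to beat 213.

213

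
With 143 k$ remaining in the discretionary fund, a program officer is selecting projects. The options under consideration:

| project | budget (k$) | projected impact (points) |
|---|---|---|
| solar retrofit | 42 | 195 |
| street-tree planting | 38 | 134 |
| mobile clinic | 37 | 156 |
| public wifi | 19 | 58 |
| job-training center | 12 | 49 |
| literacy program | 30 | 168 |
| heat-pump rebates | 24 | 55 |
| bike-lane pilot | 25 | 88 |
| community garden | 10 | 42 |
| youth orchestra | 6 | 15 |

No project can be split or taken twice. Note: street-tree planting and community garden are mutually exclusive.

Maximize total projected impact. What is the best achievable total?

626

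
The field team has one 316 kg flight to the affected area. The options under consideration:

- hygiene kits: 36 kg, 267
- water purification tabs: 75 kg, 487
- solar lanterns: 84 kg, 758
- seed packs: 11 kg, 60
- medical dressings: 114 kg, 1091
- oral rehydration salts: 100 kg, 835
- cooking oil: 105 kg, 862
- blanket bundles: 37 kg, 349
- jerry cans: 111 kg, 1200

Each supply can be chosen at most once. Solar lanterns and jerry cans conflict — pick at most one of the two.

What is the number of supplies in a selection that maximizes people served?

5

Best achievable people served is 2967.
For example hygiene kits + seed packs + medical dressings + blanket bundles + jerry cans achieves it, using 309 kg.
Every optimal selection uses 5 supplies.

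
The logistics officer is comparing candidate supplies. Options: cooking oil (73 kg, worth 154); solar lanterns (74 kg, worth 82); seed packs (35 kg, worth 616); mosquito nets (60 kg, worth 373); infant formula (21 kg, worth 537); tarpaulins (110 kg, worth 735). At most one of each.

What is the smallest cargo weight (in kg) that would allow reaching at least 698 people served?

Look for the lowest-cargo combination reaching 698.
seed packs + infant formula: 1153 people served at 56 kg.
Below 56 kg the best achievable stays under 698.

56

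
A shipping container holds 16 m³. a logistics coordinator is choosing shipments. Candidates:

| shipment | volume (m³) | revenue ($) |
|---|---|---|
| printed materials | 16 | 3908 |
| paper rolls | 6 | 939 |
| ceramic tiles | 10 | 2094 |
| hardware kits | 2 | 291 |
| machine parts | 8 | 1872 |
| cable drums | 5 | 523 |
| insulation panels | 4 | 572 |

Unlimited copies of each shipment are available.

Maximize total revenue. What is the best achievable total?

Taking printed materials: 16 m³ used, 3908 in revenue.

3908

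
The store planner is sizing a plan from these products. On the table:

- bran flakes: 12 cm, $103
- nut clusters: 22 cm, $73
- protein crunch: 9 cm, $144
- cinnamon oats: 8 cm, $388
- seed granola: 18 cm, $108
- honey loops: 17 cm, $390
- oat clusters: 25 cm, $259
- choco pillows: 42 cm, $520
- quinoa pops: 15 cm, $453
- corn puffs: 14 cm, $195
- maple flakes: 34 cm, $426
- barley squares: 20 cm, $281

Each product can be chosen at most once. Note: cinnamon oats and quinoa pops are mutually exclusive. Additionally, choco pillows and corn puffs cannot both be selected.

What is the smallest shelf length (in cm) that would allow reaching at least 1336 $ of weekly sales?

Need the lightest bundle worth ≥ 1336.
protein crunch + cinnamon oats + honey loops + maple flakes: 1348 weekly sales at 68 cm.
Below 68 cm the best achievable stays under 1336.

68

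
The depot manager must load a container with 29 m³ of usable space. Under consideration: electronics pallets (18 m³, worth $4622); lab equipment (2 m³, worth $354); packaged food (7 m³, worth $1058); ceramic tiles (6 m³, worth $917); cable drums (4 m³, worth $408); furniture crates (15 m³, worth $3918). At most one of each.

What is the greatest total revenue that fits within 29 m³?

Density check — furniture crates 261.20, electronics pallets 256.78, lab equipment 177.00, ceramic tiles 152.83 are the best per m³.
The ratio heuristic lands on lab equipment + ceramic tiles + cable drums + furniture crates (5597) but leaves 2 m³ idle.
But electronics pallets + packaged food + cable drums fits in 29 m³ and reaches 6088.

6088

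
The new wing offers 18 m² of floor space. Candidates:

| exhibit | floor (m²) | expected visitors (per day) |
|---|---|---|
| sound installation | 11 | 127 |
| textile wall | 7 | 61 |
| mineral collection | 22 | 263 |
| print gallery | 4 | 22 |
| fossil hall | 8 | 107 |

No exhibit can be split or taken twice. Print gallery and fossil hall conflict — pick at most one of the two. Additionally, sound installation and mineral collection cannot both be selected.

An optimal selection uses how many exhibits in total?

The maximum expected visitors within 18 m² is 188.
One optimal bundle: sound installation + textile wall (18 m²).
Any selection reaching 188 contains exactly 2 exhibits.

2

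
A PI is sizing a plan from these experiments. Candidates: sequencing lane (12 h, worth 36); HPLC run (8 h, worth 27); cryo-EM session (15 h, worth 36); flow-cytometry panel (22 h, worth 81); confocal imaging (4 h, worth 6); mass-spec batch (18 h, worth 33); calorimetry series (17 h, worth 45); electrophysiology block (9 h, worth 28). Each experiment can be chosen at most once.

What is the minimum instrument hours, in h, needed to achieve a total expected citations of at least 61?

20

Look for the lowest-instrument combination reaching 61.
sequencing lane + HPLC run reaches 63 using 20 h.
Any bundle with less than 20 h falls short of 61.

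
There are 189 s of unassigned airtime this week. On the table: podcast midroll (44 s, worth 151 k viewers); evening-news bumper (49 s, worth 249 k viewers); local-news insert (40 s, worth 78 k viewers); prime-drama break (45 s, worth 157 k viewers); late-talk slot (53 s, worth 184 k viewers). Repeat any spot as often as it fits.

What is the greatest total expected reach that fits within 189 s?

825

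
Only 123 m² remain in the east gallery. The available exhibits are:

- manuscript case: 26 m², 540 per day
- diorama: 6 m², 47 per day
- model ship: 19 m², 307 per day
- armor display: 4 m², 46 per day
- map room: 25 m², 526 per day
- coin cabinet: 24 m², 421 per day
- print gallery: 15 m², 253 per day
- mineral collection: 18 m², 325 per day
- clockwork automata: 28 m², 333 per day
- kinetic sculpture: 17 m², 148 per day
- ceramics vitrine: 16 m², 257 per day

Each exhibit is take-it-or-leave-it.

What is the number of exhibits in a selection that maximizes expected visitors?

Best achievable expected visitors is 2254.
For example manuscript case + model ship + armor display + map room + print gallery + mineral collection + ceramics vitrine achieves it, using 123 m².
Every optimal selection uses 7 exhibits.

7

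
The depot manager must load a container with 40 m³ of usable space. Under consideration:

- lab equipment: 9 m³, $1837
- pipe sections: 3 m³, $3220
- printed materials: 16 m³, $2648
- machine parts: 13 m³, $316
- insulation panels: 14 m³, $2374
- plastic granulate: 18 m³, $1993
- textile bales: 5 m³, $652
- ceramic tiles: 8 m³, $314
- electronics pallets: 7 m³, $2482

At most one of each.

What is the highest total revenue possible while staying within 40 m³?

Greedy by ratio would take lab equipment + pipe sections + insulation panels + textile bales + electronics pallets: 38 m³ used, total 10565.
Dropping insulation panels frees 14 m³; slotting in printed materials (16 m³) lifts the total to 10839 at 40 m³.
That's the maximum — no swap from here does better than 10839.

10839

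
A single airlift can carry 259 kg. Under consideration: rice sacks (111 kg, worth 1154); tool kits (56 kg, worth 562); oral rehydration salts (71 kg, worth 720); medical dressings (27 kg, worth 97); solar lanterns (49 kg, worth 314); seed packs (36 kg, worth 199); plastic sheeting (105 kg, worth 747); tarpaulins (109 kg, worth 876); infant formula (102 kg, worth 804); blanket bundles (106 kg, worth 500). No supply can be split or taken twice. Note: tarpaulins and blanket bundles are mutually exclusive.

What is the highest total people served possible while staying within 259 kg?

2436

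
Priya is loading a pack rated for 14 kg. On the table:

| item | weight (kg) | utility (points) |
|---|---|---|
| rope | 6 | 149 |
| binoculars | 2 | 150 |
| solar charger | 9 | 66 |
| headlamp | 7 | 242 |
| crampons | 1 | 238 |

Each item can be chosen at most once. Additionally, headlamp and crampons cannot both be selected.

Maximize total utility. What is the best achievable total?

Rope + binoculars + crampons uses 9 of the 14 kg and totals 537.
Every other selection either busts 14 kg or breaks a pairing rule or fails to beat 537.

537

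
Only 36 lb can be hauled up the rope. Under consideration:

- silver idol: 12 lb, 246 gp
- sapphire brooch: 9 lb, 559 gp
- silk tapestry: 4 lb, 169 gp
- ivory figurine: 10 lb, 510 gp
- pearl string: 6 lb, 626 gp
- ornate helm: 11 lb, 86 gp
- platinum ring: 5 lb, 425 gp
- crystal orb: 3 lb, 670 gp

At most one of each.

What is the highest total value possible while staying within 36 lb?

Density check — crystal orb 223.33, pearl string 104.33, platinum ring 85.00, sapphire brooch 62.11 are the best per lb.
The ratio ordering already packs tightly: sapphire brooch + ivory figurine + pearl string + platinum ring + crystal orb, 33 lb, 2790.

2790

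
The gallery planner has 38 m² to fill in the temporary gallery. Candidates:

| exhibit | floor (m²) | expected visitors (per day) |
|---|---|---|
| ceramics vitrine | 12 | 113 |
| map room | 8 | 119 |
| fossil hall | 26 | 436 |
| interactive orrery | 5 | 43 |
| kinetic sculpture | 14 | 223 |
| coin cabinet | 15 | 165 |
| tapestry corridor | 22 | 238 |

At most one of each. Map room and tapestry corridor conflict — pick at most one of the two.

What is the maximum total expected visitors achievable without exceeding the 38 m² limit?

555

Map room + fossil hall uses 34 of the 38 m² and totals 555.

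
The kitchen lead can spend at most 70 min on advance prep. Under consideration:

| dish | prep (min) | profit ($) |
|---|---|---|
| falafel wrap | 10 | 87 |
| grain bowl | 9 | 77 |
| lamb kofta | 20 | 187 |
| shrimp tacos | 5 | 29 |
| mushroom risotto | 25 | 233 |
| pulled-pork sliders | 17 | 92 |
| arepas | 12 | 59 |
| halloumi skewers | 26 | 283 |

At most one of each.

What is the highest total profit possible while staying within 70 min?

680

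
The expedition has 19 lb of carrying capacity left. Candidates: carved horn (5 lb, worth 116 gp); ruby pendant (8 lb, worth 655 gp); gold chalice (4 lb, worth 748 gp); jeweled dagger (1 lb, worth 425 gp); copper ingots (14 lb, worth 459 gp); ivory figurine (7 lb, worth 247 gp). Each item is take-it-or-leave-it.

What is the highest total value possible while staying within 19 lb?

Best packing: carved horn + ruby pendant + gold chalice + jeweled dagger — 18 lb, 1944 total.

1944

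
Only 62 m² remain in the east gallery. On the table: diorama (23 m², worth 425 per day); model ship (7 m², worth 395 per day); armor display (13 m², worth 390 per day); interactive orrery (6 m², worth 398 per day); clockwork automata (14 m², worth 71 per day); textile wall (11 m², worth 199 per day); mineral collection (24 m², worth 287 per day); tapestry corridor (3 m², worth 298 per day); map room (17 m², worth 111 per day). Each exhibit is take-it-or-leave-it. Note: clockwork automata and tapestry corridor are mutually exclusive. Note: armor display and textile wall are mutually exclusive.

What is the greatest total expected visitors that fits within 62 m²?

1906

Best packing: diorama + model ship + armor display + interactive orrery + tapestry corridor — 52 m², 1906 total.
An exhaustive check of the 512 subsets confirms 1906.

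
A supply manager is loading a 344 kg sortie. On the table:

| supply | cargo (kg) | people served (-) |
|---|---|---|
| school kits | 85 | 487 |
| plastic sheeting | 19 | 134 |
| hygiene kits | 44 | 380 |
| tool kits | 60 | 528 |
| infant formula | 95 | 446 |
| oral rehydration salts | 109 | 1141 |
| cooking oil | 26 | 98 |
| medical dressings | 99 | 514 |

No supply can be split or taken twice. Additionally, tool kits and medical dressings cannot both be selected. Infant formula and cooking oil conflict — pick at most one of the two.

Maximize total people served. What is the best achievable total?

The ratio ordering already packs tightly: school kits + plastic sheeting + hygiene kits + tool kits + oral rehydration salts + cooking oil, 343 kg, 2768.
No other feasible combination exceeds 2768.

2768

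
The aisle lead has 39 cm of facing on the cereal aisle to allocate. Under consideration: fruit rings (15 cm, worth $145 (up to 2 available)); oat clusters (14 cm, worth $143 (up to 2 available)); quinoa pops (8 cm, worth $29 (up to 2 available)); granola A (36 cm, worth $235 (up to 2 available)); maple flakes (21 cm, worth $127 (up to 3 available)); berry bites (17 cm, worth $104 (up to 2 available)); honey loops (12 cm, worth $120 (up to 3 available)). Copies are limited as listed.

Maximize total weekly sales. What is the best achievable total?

385

By weekly sales per cm: oat clusters 10.21, honey loops 10.00, fruit rings 9.67 lead.
Taking the top-ratio products first gives 2×oat clusters + quinoa pops for 315 (36 cm).
Replace 2×oat clusters and quinoa pops with fruit rings + 2×honey loops: the trade gains 70 net, giving 385 at 39 cm.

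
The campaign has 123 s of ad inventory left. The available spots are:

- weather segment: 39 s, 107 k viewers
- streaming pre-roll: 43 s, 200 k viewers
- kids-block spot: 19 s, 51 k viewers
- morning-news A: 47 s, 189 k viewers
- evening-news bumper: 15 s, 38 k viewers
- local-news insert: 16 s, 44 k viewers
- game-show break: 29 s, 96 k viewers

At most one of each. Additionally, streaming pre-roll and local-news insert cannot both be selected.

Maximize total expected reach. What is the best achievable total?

By expected reach per s: streaming pre-roll 4.65, morning-news A 4.02, game-show break 3.31, local-news insert 2.75 lead.
The ratio ordering already packs tightly: streaming pre-roll + morning-news A + game-show break, 119 s, 485.
Every other selection either busts 123 s or breaks a pairing rule or fails to beat 485.

485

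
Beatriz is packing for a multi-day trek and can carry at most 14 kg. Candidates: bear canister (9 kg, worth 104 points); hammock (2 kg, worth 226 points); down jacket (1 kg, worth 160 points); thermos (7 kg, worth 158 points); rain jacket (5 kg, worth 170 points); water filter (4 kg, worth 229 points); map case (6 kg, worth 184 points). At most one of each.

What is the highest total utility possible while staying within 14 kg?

799

Density check — down jacket 160.00, hammock 113.00, water filter 57.25 are the best per kg.
The ratio heuristic lands on hammock + down jacket + rain jacket + water filter (785) but leaves 2 kg idle.
The 5 kg tied up in rain jacket is better spent on map case — total rises to 799 (13 kg).
Runner-up hammock + down jacket + rain jacket + water filter tops out at 785.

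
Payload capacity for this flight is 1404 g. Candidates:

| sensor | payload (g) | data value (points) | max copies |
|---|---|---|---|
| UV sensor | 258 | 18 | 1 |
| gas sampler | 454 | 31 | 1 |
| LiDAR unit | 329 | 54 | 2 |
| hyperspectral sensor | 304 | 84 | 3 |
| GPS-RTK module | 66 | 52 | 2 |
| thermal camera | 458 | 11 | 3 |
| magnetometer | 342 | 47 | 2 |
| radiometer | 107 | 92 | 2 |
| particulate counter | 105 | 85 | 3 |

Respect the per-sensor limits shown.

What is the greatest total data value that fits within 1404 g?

711

By data value per g: radiometer 0.86, particulate counter 0.81, GPS-RTK module 0.79 lead.
The ratio ordering already packs tightly: 2×hyperspectral sensor + 2×GPS-RTK module + 2×radiometer + 3×particulate counter, 1269 g, 711.
No other feasible combination exceeds 711.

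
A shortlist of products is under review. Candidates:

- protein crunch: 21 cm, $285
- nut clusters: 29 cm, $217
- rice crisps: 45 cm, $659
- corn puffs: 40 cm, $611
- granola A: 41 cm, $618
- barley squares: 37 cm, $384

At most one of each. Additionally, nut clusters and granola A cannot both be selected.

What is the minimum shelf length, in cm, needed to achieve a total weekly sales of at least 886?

61

Need the lightest bundle worth ≥ 886.
protein crunch + corn puffs reaches 896 using 61 cm.
Any bundle with less than 61 cm falls short of 886.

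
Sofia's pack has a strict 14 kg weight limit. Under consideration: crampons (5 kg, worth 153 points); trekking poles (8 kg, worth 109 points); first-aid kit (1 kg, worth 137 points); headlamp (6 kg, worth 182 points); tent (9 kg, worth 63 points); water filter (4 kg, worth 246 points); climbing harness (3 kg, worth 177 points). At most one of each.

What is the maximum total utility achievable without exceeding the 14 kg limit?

Ranking by ratio (utility/kg): first-aid kit 137.00, water filter 61.50, climbing harness 59.00, crampons 30.60.
Filling by ratio: crampons + first-aid kit + water filter + climbing harness for 713, with 1 kg left unused.
The 5 kg tied up in crampons is better spent on headlamp — total rises to 742 (14 kg).
Nothing else within 14 kg beats 742.

742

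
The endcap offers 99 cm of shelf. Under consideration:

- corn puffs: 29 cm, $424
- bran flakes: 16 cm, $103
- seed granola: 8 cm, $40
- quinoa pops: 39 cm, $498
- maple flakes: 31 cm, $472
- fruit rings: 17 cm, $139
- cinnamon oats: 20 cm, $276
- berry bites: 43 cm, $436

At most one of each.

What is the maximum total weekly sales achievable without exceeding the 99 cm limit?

By weekly sales per cm: maple flakes 15.23, corn puffs 14.62, cinnamon oats 13.80, quinoa pops 12.77 lead.
Filling by ratio: corn puffs + maple flakes + fruit rings + cinnamon oats for 1311, with 2 cm left unused.
The 37 cm tied up in fruit rings and cinnamon oats is better spent on quinoa pops — total rises to 1394 (99 cm).

1394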